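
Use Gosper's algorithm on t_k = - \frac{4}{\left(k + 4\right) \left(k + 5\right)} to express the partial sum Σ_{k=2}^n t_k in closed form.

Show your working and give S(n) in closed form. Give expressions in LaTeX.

t_(k+1)/t_k = (k + 4)/(k + 6).
Factor: A=k + 4; B=k + 6; C=1.
Need (k + 4)·f(k+1) − (k + 5)·f(k) = 1.
d = 1 from the (1,1,0) case.
Match coefficients ⇒ f(k) = k/4.
Then R = B(k−1)f/C = k*(k + 5)/4, so s_k = R(k)·t_k = -k/(k + 4).
Δs = -4/(k**2 + 9*k + 20), as required.
Evaluate: s_(n+1) = (-n - 1)/(n + 5); subtract s_(2) = -1/3 ⇒ S(n) = 2*(1 - n)/(3*(n + 5)).

S(n) = \frac{2 \left(1 - n\right)}{3 \left(n + 5\right)}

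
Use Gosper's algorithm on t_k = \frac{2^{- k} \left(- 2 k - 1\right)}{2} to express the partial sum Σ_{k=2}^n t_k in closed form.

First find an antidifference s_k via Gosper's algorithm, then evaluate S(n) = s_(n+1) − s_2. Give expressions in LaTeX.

S(n) = 2^{- n - 2} \left(- 7 \cdot 2^{n} + 4 n + 10\right)

Step 1: r(k) = (2*k + 3)/(2*(2*k + 1)).
Normal form (A,B,C) = (1/2, 1, k + 1/2).
Need (1/2)·f(k+1) − (1)·f(k) = k + 1/2.
Bound: deg f ≤ 1.
Solving with deg f ≤ 1: f(k) = -2*k - 3.
So s_k = (B(k−1)f/C)·t_k = (-2*(2*k + 3)/(2*k + 1))·t_k = (2*k + 3)/2**k.
s_(k+1) − s_k = (-2*k - 1)/(2*2**k) = t_k.
Σ_(k=2)^n t_k = s_(n+1) − s_(2) = (2**(-n - 1)*(2*n + 5)) − (7/4), i.e. 2**(-n - 2)*(-7*2**n + 4*n + 10).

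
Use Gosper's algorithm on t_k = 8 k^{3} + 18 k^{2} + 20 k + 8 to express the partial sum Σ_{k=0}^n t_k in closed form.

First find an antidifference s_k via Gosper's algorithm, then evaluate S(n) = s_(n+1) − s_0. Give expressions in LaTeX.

Ratio r(k) = (4*k**3 + 21*k**2 + 40*k + 27)/(4*k**3 + 9*k**2 + 10*k + 4).
Normal form (A,B,C) = (1, 1, k**3 + 9*k**2/4 + 5*k/2 + 1).
Solve (1)·f(k+1) − (1)·f(k) = k**3 + 9*k**2/4 + 5*k/2 + 1.
d = 4 from the (0,0,3) case.
Solve for f: f(k) = k*(2*k**3 + 2*k**2 + 3*k + 1)/8 (degree 4 ≤ 4).
R(k) = B(k−1)·f(k)/C(k) = k*(2*k**3 + 2*k**2 + 3*k + 1)/(2*(4*k**3 + 9*k**2 + 10*k + 4)); s_k = R·t_k = k*(2*k**3 + 2*k**2 + 3*k + 1).
s_(k+1) − s_k = 8*k**3 + 18*k**2 + 20*k + 8 = t_k.
s_(n+1) = 2*n**4 + 10*n**3 + 21*n**2 + 21*n + 8 and s_(0) = 0, so S(n) = 2*n**4 + 10*n**3 + 21*n**2 + 21*n + 8.

S(n) = 2 n^{4} + 10 n^{3} + 21 n^{2} + 21 n + 8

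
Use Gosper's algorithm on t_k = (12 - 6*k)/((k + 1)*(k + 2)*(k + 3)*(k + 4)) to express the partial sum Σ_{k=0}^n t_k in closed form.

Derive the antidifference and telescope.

t_(k+1)/t_k = (k - 1)*(k + 1)/((k - 2)*(k + 5)).
Take A(k)=k + 1, B(k)=k + 5, C(k)=k - 2.
f must satisfy (k + 1)·f(k+1) − (k + 4)·f(k) = k - 2.
Bound: deg f ≤ 3.
A polynomial solution: f(k) = -k*(k**2 + 6*k + 17)/12.
Get s_k = R·t_k = k*(k**2 + 6*k + 17)/(2*(k + 1)*(k + 2)*(k + 3)) with R(k) = B(k−1)f(k)/C(k) = -k*(k + 4)*(k**2 + 6*k + 17)/(12*(k - 2)).
Check: Δs_k = 6*(2 - k)/(k**4 + 10*k**3 + 35*k**2 + 50*k + 24). ✓
Σ_(k=0)^n t_k = s_(n+1) − s_(0) = ((n**3 + 9*n**2 + 32*n + 24)/(2*(n**3 + 9*n**2 + 26*n + 24))) − (0), i.e. (n**3 + 9*n**2 + 32*n + 24)/(2*(n**3 + 9*n**2 + 26*n + 24)).

S(n) = (n**3 + 9*n**2 + 32*n + 24)/(2*(n**3 + 9*n**2 + 26*n + 24))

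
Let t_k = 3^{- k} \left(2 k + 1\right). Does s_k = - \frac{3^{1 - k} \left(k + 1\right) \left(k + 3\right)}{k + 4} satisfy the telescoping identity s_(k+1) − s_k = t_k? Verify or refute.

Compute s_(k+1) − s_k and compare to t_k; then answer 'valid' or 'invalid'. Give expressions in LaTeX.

s_(k+1) = -(k + 2)*(k + 4)/(3**k*(k + 5))
s_(k+1) − s_k = (2*k**3 + 17*k**2 + 37*k + 13)/(3**k*(k**2 + 9*k + 20))
(s_(k+1) − s_k) − t_k = (-2*k**2 - 12*k - 7)/(3**k*(k**2 + 9*k + 20))

Invalid: residual \frac{3^{- k} \left(- 2 k^{2} - 12 k - 7\right)}{k^{2} + 9 k + 20} ≠ 0.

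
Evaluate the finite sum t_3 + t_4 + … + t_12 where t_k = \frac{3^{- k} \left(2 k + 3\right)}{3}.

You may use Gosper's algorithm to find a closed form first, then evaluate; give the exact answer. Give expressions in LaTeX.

Σ = 98410/531441

Ratio r(k) = (2*k + 5)/(3*(2*k + 3)).
So A=1/3 and B=1, with C=k + 3/2.
Key eq: (1/3)·f(k+1) = (1)·f(k) + (k + 3/2).
deg f ≤ 1 (via 0,0,1).
Match coefficients ⇒ f(k) = -3*(k + 2)/2.
Get s_k = R·t_k = (-k - 2)/3**k with R(k) = B(k−1)f(k)/C(k) = -3*(k + 2)/(2*k + 3).
s_(k+1) − s_k = (2*k + 3)/(3*3**k) = t_k.
Sum = s_(13) − s_(3); s_(13) = -5/531441, s_(3) = -5/27 ⇒ 98410/531441.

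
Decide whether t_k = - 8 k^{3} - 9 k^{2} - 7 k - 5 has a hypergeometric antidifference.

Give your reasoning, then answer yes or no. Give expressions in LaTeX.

The ratio is (8*k**3 + 33*k**2 + 49*k + 29)/(8*k**3 + 9*k**2 + 7*k + 5).
A = 1, B = 1, C = k**3 + 9*k**2/8 + 7*k/8 + 5/8.
Key eq: (1)·f(k+1) = (1)·f(k) + (k**3 + 9*k**2/8 + 7*k/8 + 5/8).
Bound: deg f ≤ 4.
A polynomial solution: f(k) = k*(2*k**3 - k**2 + k + 3)/8.
Get s_k = R·t_k = k*(-2*k**3 + k**2 - k - 3) with R(k) = B(k−1)f(k)/C(k) = k*(2*k**3 - k**2 + k + 3)/(8*k**3 + 9*k**2 + 7*k + 5).
Verify: -8*k**3 - 9*k**2 - 7*k - 5 matches t_k.

Yes. s_k = k \left(- 2 k^{3} + k^{2} - k - 3\right).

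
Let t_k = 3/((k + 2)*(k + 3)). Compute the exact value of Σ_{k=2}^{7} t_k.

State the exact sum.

Σ = 9/20

Step 1: r(k) = (k + 2)/(k + 4).
Factor: A=k + 2; B=k + 4; C=1.
Set up (k + 2)·f(k+1) − (k + 3)·f(k) − (1) = 0.
Degrees (1,1,0) ⇒ d ≤ 1.
Match coefficients ⇒ f(k) = k/2.
R(k) = B(k−1)·f(k)/C(k) = k*(k + 3)/2; s_k = R·t_k = 3*k/(2*(k + 2)).
Δs = 3/(k**2 + 5*k + 6), as required.
Evaluate s at k=8 and k=2: 6/5 and 3/4; difference 9/20.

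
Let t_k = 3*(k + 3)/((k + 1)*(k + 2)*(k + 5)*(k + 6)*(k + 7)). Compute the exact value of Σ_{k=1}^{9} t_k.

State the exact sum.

Σ = 71/6160

Ratio r(k) = (k + 1)*(k + 4)*(k + 5)/((k + 3)**2*(k + 8)).
Factor: A=k + 1; B=k + 8; C=k**3 + 10*k**2 + 33*k + 36.
Need (k + 1)·f(k+1) − (k + 7)·f(k) = k**3 + 10*k**2 + 33*k + 36.
From deg A=1, deg B=1, deg C=3: d=6.
A polynomial solution: f(k) = k*(k + 2)*(k + 3)*(k + 4)*(k**2 + 12*k + 41)/90.
Get s_k = R·t_k = k*(k**2 + 12*k + 41)/(30*(k**3 + 12*k**2 + 41*k + 30)) with R(k) = B(k−1)f(k)/C(k) = k*(k + 2)*(k + 7)*(k**2 + 12*k + 41)/(90*(k + 3)).
Verify: 3*(k + 3)/(k**5 + 21*k**4 + 163*k**3 + 567*k**2 + 844*k + 420) matches t_k.
Telescoping: Σ = s_(10) − s_(1) = 29/880 − (3/140) = 71/6160.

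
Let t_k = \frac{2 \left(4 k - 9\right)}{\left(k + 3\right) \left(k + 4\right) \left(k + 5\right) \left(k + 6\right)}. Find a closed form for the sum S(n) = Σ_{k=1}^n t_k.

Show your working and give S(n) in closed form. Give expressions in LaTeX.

The ratio is (k + 3)*(4*k - 5)/((k + 7)*(4*k - 9)).
So A=k + 3 and B=k + 7, with C=k - 9/4.
Key eq: (k + 3)·f(k+1) = (k + 6)·f(k) + (k - 9/4).
Degrees (1,1,1) ⇒ d ≤ 3.
Solve for f: f(k) = -k*(k**2 + 12*k + 167)/240 (degree 3 ≤ 3).
Certificate R = B(k−1)f/C = -k*(k + 6)*(k**2 + 12*k + 167)/(60*(4*k - 9)) gives s_k = k*(-k**2 - 12*k - 167)/(30*(k + 3)*(k + 4)*(k + 5)).
Verify: 2*(4*k - 9)/(k**4 + 18*k**3 + 119*k**2 + 342*k + 360) matches t_k.
Telescope: S(n) = s_(n+1) − s_(1) = (-n**3 - 15*n**2 - 194*n - 180)/(30*(n**3 + 15*n**2 + 74*n + 120)) − (-1/20) = n*(n**2 + 15*n - 166)/(60*(n**3 + 15*n**2 + 74*n + 120)).

S(n) = \frac{n \left(n^{2} + 15 n - 166\right)}{60 \left(n^{3} + 15 n^{2} + 74 n + 120\right)}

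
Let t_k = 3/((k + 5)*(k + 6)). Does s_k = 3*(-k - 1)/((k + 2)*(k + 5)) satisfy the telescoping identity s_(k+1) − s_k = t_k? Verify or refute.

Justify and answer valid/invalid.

Invalid: residual 6*(-k - 4)/(k**4 + 16*k**3 + 91*k**2 + 216*k + 180) ≠ 0.

s_(k+1) = 3*(-k - 2)/((k + 3)*(k + 6))
s_(k+1) − s_k = 3*(k**2 + 3*k - 2)/(k**4 + 16*k**3 + 91*k**2 + 216*k + 180)
(s_(k+1) − s_k) − t_k = 6*(-k - 4)/(k**4 + 16*k**3 + 91*k**2 + 216*k + 180)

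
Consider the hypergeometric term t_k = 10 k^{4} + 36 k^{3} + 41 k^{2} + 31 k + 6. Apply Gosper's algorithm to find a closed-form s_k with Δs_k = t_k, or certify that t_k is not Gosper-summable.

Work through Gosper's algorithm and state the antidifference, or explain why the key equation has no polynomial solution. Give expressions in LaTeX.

Step 1: r(k) = (10*k**4 + 76*k**3 + 209*k**2 + 261*k + 124)/(10*k**4 + 36*k**3 + 41*k**2 + 31*k + 6).
So A=1 and B=1, with C=k**4 + 18*k**3/5 + 41*k**2/10 + 31*k/10 + 3/5.
Need (1)·f(k+1) − (1)·f(k) = k**4 + 18*k**3/5 + 41*k**2/10 + 31*k/10 + 3/5.
Bound: deg f ≤ 5.
Solve for f: f(k) = k*(k**2 + 1)*(2*k**2 + 4*k - 3)/10 (degree 5 ≤ 5).
R(k) = B(k−1)·f(k)/C(k) = k*(k**2 + 1)*(2*k**2 + 4*k - 3)/(10*k**4 + 36*k**3 + 41*k**2 + 31*k + 6); s_k = R·t_k = k*(2*k**4 + 4*k**3 - k**2 + 4*k - 3).
s_(k+1) − s_k = 10*k**4 + 36*k**3 + 41*k**2 + 31*k + 6 = t_k.

s_k = k \left(2 k^{4} + 4 k^{3} - k^{2} + 4 k - 3\right)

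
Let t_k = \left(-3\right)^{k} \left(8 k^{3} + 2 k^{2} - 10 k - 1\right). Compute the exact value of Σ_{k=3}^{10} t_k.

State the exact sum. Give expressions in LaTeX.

Ratio r(k) = 3*(-8*k**3 - 26*k**2 - 18*k + 1)/(8*k**3 + 2*k**2 - 10*k - 1).
So A=-3 and B=1, with C=k**3 + k**2/4 - 5*k/4 - 1/8.
Set up (-3)·f(k+1) − (1)·f(k) − (k**3 + k**2/4 - 5*k/4 - 1/8) = 0.
deg f ≤ 3 (via 0,0,3).
Match coefficients ⇒ f(k) = -(k - 2)*(2*k**2 - 1)/8.
R(k) = B(k−1)·f(k)/C(k) = -(k - 2)*(2*k**2 - 1)/(8*k**3 + 2*k**2 - 10*k - 1); s_k = R·t_k = (-3)**k*(-2*k**3 + 4*k**2 + k - 2).
Δs = (-3)**k*(8*k**3 + 2*k**2 - 10*k - 1), as required.
Sum = s_(11) − s_(3); s_(11) = 384231843, s_(3) = 459 ⇒ 384231384.

Σ = 384231384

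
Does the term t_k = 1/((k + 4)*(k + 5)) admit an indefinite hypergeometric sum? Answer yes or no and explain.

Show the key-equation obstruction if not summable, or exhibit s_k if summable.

Compute t_(k+1)/t_k: get (k + 4)/(k + 6).
Gosper form: A/B · C(k+1)/C(k) with A=k + 4, B=k + 6, C=1.
Solve (k + 4)·f(k+1) − (k + 5)·f(k) = 1.
d = 1 from the (1,1,0) case.
Coefficient equations give f(k) = k/4.
Certificate R = B(k−1)f/C = k*(k + 5)/4 gives s_k = k/(4*(k + 4)).
Δs = 1/(k**2 + 9*k + 20), as required.

Yes. s_k = k/(4*(k + 4)).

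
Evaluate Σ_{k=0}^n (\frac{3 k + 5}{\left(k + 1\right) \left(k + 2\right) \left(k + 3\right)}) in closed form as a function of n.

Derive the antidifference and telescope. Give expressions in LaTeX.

The ratio is (k + 1)*(3*k + 8)/((k + 4)*(3*k + 5)).
A = k + 1, B = k + 4, C = k + 5/3.
Need (k + 1)·f(k+1) − (k + 3)·f(k) = k + 5/3.
Degrees (1,1,1) ⇒ d ≤ 2.
Coefficient equations give f(k) = k*(2*k + 3)/3.
Then R = B(k−1)f/C = k*(k + 3)*(2*k + 3)/(3*k + 5), so s_k = R(k)·t_k = k*(2*k + 3)/((k + 1)*(k + 2)).
Δs = (3*k + 5)/(k**3 + 6*k**2 + 11*k + 6), as required.
Evaluate: s_(n+1) = (2*n**2 + 7*n + 5)/(n**2 + 5*n + 6); subtract s_(0) = 0 ⇒ S(n) = (2*n**2 + 7*n + 5)/(n**2 + 5*n + 6).

S(n) = \frac{2 n^{2} + 7 n + 5}{n^{2} + 5 n + 6}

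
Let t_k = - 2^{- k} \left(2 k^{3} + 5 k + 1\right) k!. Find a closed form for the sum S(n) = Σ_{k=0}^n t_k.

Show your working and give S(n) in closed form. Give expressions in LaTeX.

Step 1: r(k) = (k + 1)*(5*k + 2*(k + 1)**3 + 6)/(2*(2*k**3 + 5*k + 1)).
So A=k/2 + 1/2 and B=1, with C=k**3 + 5*k/2 + 1/2.
f must satisfy (k/2 + 1/2)·f(k+1) − (1)·f(k) = k**3 + 5*k/2 + 1/2.
d = 2 from the (1,0,3) case.
Match coefficients ⇒ f(k) = 2*k**2 - 2*k - 1.
So s_k = (B(k−1)f/C)·t_k = (2*(2*k**2 - 2*k - 1)/(2*k**3 + 5*k + 1))·t_k = 2**(1 - k)*(-2*k**2 + 2*k + 1)*factorial(k).
Δs = -(2*k**3 + 5*k + 1)*factorial(k)/2**k, as required.
s_(n+1) = -(2*n**2 + 2*n - 1)*factorial(n + 1)/2**n and s_(0) = 2, so S(n) = (-2**(n + 1) - 2*n**3*factorial(n) - 4*n**2*factorial(n) - n*factorial(n) + factorial(n))/2**n.

S(n) = 2^{- n} \left(- 2^{n + 1} - 2 n^{3} n! - 4 n^{2} n! - n n! + n!\right)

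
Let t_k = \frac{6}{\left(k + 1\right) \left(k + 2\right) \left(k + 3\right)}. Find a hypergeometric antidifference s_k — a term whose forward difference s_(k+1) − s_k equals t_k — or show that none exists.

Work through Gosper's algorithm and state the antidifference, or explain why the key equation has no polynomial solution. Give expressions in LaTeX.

s_k = \frac{3 k \left(k + 3\right)}{2 \left(k + 1\right) \left(k + 2\right)}

r(k) = (k + 1)/(k + 4) after simplifying.
A = k + 1, B = k + 4, C = 1.
Solve (k + 1)·f(k+1) − (k + 3)·f(k) = 1.
d = 2 from the (1,1,0) case.
Solve for f: f(k) = k*(k + 3)/4 (degree 2 ≤ 2).
So s_k = (B(k−1)f/C)·t_k = (k*(k + 3)**2/4)·t_k = 3*k*(k + 3)/(2*(k + 1)*(k + 2)).
Δs = 6/(k**3 + 6*k**2 + 11*k + 6), as required.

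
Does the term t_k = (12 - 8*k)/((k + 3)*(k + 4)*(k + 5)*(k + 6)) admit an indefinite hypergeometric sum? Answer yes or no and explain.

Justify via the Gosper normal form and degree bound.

Yes. s_k = 4*k/((k + 3)*(k + 4)*(k + 5)).

Step 1: r(k) = (k + 3)*(2*k - 1)/((k + 7)*(2*k - 3)).
So A=k + 3 and B=k + 7, with C=k - 3/2.
Solve (k + 3)·f(k+1) − (k + 6)·f(k) = k - 3/2.
From deg A=1, deg B=1, deg C=1: d=3.
Coefficient equations give f(k) = -k/2.
Get s_k = R·t_k = 4*k/((k + 3)*(k + 4)*(k + 5)) with R(k) = B(k−1)f(k)/C(k) = -k*(k + 6)/(2*k - 3).
Δs = 4*(3 - 2*k)/(k**4 + 18*k**3 + 119*k**2 + 342*k + 360), as required.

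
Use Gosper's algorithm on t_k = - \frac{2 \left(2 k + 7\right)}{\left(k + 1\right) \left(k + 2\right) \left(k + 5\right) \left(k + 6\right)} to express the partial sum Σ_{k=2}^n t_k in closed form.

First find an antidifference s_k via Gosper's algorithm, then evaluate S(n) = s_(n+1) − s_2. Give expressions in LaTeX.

t_(k+1)/t_k = (k + 1)*(k + 5)*(2*k + 9)/((k + 3)*(k + 7)*(2*k + 7)).
Factor: A=k + 1; B=k + 7; C=k**3 + 21*k**2/2 + 73*k/2 + 42.
Solve (k + 1)·f(k+1) − (k + 6)·f(k) = k**3 + 21*k**2/2 + 73*k/2 + 42.
Degrees (1,1,3) ⇒ d ≤ 5.
A polynomial solution: f(k) = k*(k + 2)*(k + 3)*(k + 4)*(k + 6)/10.
Then R = B(k−1)f/C = k*(k + 2)*(k + 6)**2/(5*(2*k + 7)), so s_k = R(k)·t_k = 2*k*(-k - 6)/(5*(k**2 + 6*k + 5)).
Verify: 2*(-2*k - 7)/(k**4 + 14*k**3 + 65*k**2 + 112*k + 60) matches t_k.
Evaluate: s_(n+1) = 2*(-n**2 - 8*n - 7)/(5*(n**2 + 8*n + 12)); subtract s_(2) = -32/105 ⇒ S(n) = 2*(-n**2 - 8*n + 9)/(21*(n**2 + 8*n + 12)).

S(n) = \frac{2 \left(- n^{2} - 8 n + 9\right)}{21 \left(n^{2} + 8 n + 12\right)}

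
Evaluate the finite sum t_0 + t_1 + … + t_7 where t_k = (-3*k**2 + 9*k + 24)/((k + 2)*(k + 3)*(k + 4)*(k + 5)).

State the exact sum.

r(k) = (k + 2)*(3*k - (k + 1)**2 + 11)/((k + 6)*(-k**2 + 3*k + 8)) after simplifying.
Normal form (A,B,C) = (k + 2, k + 6, k**2 - 3*k - 8).
Set up (k + 2)·f(k+1) − (k + 5)·f(k) − (k**2 - 3*k - 8) = 0.
Degrees (1,1,2) ⇒ d ≤ 3.
A polynomial solution: f(k) = -k*(k**2 + 27*k + 44)/18.
So s_k = (B(k−1)f/C)·t_k = (-k*(k + 5)*(k**2 + 27*k + 44)/(18*(k**2 - 3*k - 8)))·t_k = k*(k**2 + 27*k + 44)/(6*(k + 2)*(k + 3)*(k + 4)).
Check: Δs_k = 3*(-k**2 + 3*k + 8)/(k**4 + 14*k**3 + 71*k**2 + 154*k + 120). ✓
Σ_(k=0)^(7) t_k = s_(8) − s_(0) = 18/55 − (0) = 18/55.

Σ = 18/55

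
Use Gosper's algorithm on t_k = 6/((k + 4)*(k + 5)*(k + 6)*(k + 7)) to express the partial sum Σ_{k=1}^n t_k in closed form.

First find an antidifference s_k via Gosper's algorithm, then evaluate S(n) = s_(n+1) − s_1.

S(n) = n*(n**2 + 18*n + 107)/(105*(n**3 + 18*n**2 + 107*n + 210))

Ratio r(k) = (k + 4)/(k + 8).
Take A(k)=k + 4, B(k)=k + 8, C(k)=1.
f must satisfy (k + 4)·f(k+1) − (k + 7)·f(k) = 1.
deg f ≤ 3 (via 1,1,0).
Coefficient equations give f(k) = k*(k**2 + 15*k + 74)/360.
Get s_k = R·t_k = k*(k**2 + 15*k + 74)/(60*(k + 4)*(k + 5)*(k + 6)) with R(k) = B(k−1)f(k)/C(k) = k*(k + 7)*(k**2 + 15*k + 74)/360.
s_(k+1) − s_k = 6/(k**4 + 22*k**3 + 179*k**2 + 638*k + 840) = t_k.
Σ_(k=1)^n t_k = s_(n+1) − s_(1) = ((n**3 + 18*n**2 + 107*n + 90)/(60*(n**3 + 18*n**2 + 107*n + 210))) − (1/140), i.e. n*(n**2 + 18*n + 107)/(105*(n**3 + 18*n**2 + 107*n + 210)).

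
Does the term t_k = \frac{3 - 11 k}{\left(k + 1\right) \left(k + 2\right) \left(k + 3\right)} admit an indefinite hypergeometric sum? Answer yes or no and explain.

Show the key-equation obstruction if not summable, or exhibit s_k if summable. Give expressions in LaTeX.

Step 1: r(k) = (k + 1)*(11*k + 8)/((k + 4)*(11*k - 3)).
Gosper form: A/B · C(k+1)/C(k) with A=k + 1, B=k + 4, C=k - 3/11.
Need (k + 1)·f(k+1) − (k + 3)·f(k) = k - 3/11.
d = 2 from the (1,1,1) case.
Match coefficients ⇒ f(k) = k*(2*k - 5)/11.
R(k) = B(k−1)·f(k)/C(k) = k*(k + 3)*(2*k - 5)/(11*k - 3); s_k = R·t_k = k*(5 - 2*k)/((k + 1)*(k + 2)).
s_(k+1) − s_k = (3 - 11*k)/(k**3 + 6*k**2 + 11*k + 6) = t_k.

Yes. s_k = \frac{k \left(5 - 2 k\right)}{\left(k + 1\right) \left(k + 2\right)}.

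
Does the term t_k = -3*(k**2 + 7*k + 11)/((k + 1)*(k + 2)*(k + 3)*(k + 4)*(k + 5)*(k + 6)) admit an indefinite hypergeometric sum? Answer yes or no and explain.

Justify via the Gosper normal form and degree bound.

Yes. s_k = k*(-k**2 - 9*k - 23)/(15*(k**3 + 9*k**2 + 23*k + 15)).

t_(k+1)/t_k = (k + 1)*(7*k + (k + 1)**2 + 18)/((k + 7)*(k**2 + 7*k + 11)).
Factor: A=k + 1; B=k + 7; C=k**2 + 7*k + 11.
Set up (k + 1)·f(k+1) − (k + 6)·f(k) − (k**2 + 7*k + 11) = 0.
From deg A=1, deg B=1, deg C=2: d=5.
Coefficient equations give f(k) = k*(k + 2)*(k + 4)*(k**2 + 9*k + 23)/45.
Then R = B(k−1)f/C = k*(k + 2)*(k + 4)*(k + 6)*(k**2 + 9*k + 23)/(45*(k**2 + 7*k + 11)), so s_k = R(k)·t_k = k*(-k**2 - 9*k - 23)/(15*(k**3 + 9*k**2 + 23*k + 15)).
Check: Δs_k = 3*(-k**2 - 7*k - 11)/(k**6 + 21*k**5 + 175*k**4 + 735*k**3 + 1624*k**2 + 1764*k + 720). ✓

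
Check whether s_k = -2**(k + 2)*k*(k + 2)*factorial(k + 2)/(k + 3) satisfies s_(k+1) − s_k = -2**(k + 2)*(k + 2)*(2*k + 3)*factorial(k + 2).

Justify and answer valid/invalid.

Invalid: residual 2**(k + 2)*(2*k**3 + 13*k**2 + 26*k + 18)*factorial(k + 2)/((k + 3)*(k + 4)) ≠ 0.

s_(k+1) = -2**(k + 3)*(k + 1)*(k + 3)*factorial(k + 3)/(k + 4)
s_(k+1) − s_k = -2**(k + 2)*(2*k**4 + 19*k**3 + 66*k**2 + 100*k + 54)*factorial(k + 2)/((k + 3)*(k + 4))
(s_(k+1) − s_k) − t_k = 2**(k + 2)*(2*k**3 + 13*k**2 + 26*k + 18)*factorial(k + 2)/((k + 3)*(k + 4))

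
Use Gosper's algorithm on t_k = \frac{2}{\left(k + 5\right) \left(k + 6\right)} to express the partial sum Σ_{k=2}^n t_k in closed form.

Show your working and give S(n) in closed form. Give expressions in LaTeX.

The ratio is (k + 5)/(k + 7).
Normal form (A,B,C) = (k + 5, k + 7, 1).
f must satisfy (k + 5)·f(k+1) − (k + 6)·f(k) = 1.
Bound: deg f ≤ 1.
Match coefficients ⇒ f(k) = k/5.
Then R = B(k−1)f/C = k*(k + 6)/5, so s_k = R(k)·t_k = 2*k/(5*(k + 5)).
s_(k+1) − s_k = 2/(k**2 + 11*k + 30) = t_k.
s_(n+1) = 2*(n + 1)/(5*(n + 6)) and s_(2) = 4/35, so S(n) = 2*(n - 1)/(7*(n + 6)).

S(n) = \frac{2 \left(n - 1\right)}{7 \left(n + 6\right)}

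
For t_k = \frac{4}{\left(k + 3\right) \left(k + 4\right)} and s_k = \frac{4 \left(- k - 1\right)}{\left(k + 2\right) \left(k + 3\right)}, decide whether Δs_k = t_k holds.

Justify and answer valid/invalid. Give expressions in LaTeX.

Invalid: residual - \frac{8}{k^{3} + 9 k^{2} + 26 k + 24} ≠ 0.

s_(k+1) = 4*(-k - 2)/((k + 3)*(k + 4))
s_(k+1) − s_k = 4*k/(k**3 + 9*k**2 + 26*k + 24)
(s_(k+1) − s_k) − t_k = -8/(k**3 + 9*k**2 + 26*k + 24)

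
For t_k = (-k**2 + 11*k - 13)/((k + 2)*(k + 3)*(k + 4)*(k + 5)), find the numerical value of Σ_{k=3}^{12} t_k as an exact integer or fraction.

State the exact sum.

Σ = 523/28560

r(k) = (k + 2)*(-11*k + (k + 1)**2 + 2)/((k + 6)*(k**2 - 11*k + 13)) after simplifying.
A = k + 2, B = k + 6, C = k**2 - 11*k + 13.
Key eq: (k + 2)·f(k+1) = (k + 5)·f(k) + (k**2 - 11*k + 13).
From deg A=1, deg B=1, deg C=2: d=3.
Solve for f: f(k) = k*(k**2 + k + 50)/8 (degree 3 ≤ 3).
Certificate R = B(k−1)f/C = k*(k + 5)*(k**2 + k + 50)/(8*(k**2 - 11*k + 13)) gives s_k = k*(-k**2 - k - 50)/(8*(k + 2)*(k + 3)*(k + 4)).
Check: Δs_k = (-k**2 + 11*k - 13)/(k**4 + 14*k**3 + 71*k**2 + 154*k + 120). ✓
Sum = s_(13) − s_(3); s_(13) = -377/4080, s_(3) = -31/280 ⇒ 523/28560.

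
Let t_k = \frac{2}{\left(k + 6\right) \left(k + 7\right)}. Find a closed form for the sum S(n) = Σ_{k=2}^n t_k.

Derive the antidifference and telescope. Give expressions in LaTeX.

S(n) = \frac{n - 1}{4 \left(n + 7\right)}

Step 1: r(k) = (k + 6)/(k + 8).
Take A(k)=k + 6, B(k)=k + 8, C(k)=1.
f must satisfy (k + 6)·f(k+1) − (k + 7)·f(k) = 1.
deg f ≤ 1 (via 1,1,0).
Match coefficients ⇒ f(k) = k/6.
R(k) = B(k−1)·f(k)/C(k) = k*(k + 7)/6; s_k = R·t_k = k/(3*(k + 6)).
Check: Δs_k = 2/(k**2 + 13*k + 42). ✓
Telescope: S(n) = s_(n+1) − s_(2) = (n + 1)/(3*(n + 7)) − (1/12) = (n - 1)/(4*(n + 7)).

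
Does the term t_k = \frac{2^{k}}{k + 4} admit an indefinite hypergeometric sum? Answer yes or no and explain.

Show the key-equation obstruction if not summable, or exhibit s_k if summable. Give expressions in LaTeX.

No; the degree bound rules out any f.

Step 1: r(k) = 2*(k + 4)/(k + 5).
A = 2*k + 8, B = k + 5, C = 1.
Need (2*k + 8)·f(k+1) − (k + 4)·f(k) = 1.
From deg A=1, deg B=1, deg C=0: d=-1.
deg f ≤ -1 is impossible — no certificate.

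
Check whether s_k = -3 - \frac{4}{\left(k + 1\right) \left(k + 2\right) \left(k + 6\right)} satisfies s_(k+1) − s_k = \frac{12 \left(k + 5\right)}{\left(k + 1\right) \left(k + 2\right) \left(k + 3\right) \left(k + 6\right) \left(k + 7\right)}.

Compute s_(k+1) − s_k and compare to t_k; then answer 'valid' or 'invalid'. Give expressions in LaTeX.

Valid — Δs_k = t_k.

s_(k+1) = -3 - 4/((k + 2)*(k + 3)*(k + 7))
s_(k+1) − s_k = 12*(k + 5)/(k**5 + 19*k**4 + 131*k**3 + 401*k**2 + 540*k + 252)
(s_(k+1) − s_k) − t_k = 0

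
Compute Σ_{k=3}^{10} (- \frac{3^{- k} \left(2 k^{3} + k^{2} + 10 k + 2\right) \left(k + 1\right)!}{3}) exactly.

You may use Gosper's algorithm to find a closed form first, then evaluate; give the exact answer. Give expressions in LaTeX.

Ratio r(k) = (k + 2)*(10*k + 2*(k + 1)**3 + (k + 1)**2 + 12)/(3*(2*k**3 + k**2 + 10*k + 2)).
Factor: A=k/3 + 2/3; B=1; C=k**3 + k**2/2 + 5*k + 1.
Solve (k/3 + 2/3)·f(k+1) − (1)·f(k) = k**3 + k**2/2 + 5*k + 1.
d = 2 from the (1,0,3) case.
Solve for f: f(k) = 3*k*(2*k - 1)/2 (degree 2 ≤ 2).
Get s_k = R·t_k = -k*(2*k - 1)*factorial(k + 1)/3**k with R(k) = B(k−1)f(k)/C(k) = 3*k*(2*k - 1)/(2*k**3 + k**2 + 10*k + 2).
Check: Δs_k = -(2*k**3 + k**2 + 10*k + 2)*factorial(k + 1)/(3*3**k). ✓
Sum = s_(11) − s_(3); s_(11) = -151782400/243, s_(3) = -40/3 ⇒ -151779160/243.

Σ = -151779160/243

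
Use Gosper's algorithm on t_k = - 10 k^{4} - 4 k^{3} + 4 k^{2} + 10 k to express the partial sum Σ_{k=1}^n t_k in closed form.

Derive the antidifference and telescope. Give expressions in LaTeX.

Compute t_(k+1)/t_k: get (5*k**3 + 22*k**2 + 34*k + 17)/(5*k**3 + 2*k**2 - 2*k - 5).
So A=1 and B=1, with C=k**4 + 2*k**3/5 - 2*k**2/5 - k.
Solve (1)·f(k+1) − (1)·f(k) = k**4 + 2*k**3/5 - 2*k**2/5 - k.
Bound: deg f ≤ 5.
A polynomial solution: f(k) = k*(k - 2)*(k - 1)*(k**2 + k + 1)/5.
Then R = B(k−1)f/C = (k - 2)*(k**2 + k + 1)/(5*k**2 + 7*k + 5), so s_k = R(k)·t_k = 2*k*(-k**4 + 2*k**3 + k - 2).
Δs = 2*k*(-5*k**3 - 2*k**2 + 2*k + 5), as required.
s_(n+1) = 2*n*(-n**4 - 3*n**3 - 2*n**2 + 3*n + 3) and s_(1) = 0, so S(n) = 2*n*(-n**4 - 3*n**3 - 2*n**2 + 3*n + 3).

S(n) = 2 n \left(- n^{4} - 3 n^{3} - 2 n^{2} + 3 n + 3\right)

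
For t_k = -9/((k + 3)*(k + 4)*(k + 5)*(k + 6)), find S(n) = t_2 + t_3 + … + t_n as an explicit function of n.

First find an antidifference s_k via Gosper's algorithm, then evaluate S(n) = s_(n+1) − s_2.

The ratio is (k + 3)/(k + 7).
Take A(k)=k + 3, B(k)=k + 7, C(k)=1.
Solve (k + 3)·f(k+1) − (k + 6)·f(k) = 1.
deg f ≤ 3 (via 1,1,0).
Match coefficients ⇒ f(k) = k*(k**2 + 12*k + 47)/180.
Then R = B(k−1)f/C = k*(k + 6)*(k**2 + 12*k + 47)/180, so s_k = R(k)·t_k = k*(-k**2 - 12*k - 47)/(20*(k + 3)*(k + 4)*(k + 5)).
Check: Δs_k = -9/(k**4 + 18*k**3 + 119*k**2 + 342*k + 360). ✓
Telescope: S(n) = s_(n+1) − s_(2) = (-n**3 - 15*n**2 - 74*n - 60)/(20*(n**3 + 15*n**2 + 74*n + 120)) − (-1/28) = (-n**3 - 15*n**2 - 74*n + 90)/(70*(n**3 + 15*n**2 + 74*n + 120)).

S(n) = (-n**3 - 15*n**2 - 74*n + 90)/(70*(n**3 + 15*n**2 + 74*n + 120))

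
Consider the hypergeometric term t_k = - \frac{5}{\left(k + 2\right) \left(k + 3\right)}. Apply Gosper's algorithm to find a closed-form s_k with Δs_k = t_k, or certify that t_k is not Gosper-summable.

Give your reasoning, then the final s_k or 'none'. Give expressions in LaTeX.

s_k = - \frac{5 k}{2 k + 4}

Ratio r(k) = (k + 2)/(k + 4).
So A=k + 2 and B=k + 4, with C=1.
Need (k + 2)·f(k+1) − (k + 3)·f(k) = 1.
deg f ≤ 1 (via 1,1,0).
Coefficient equations give f(k) = k/2.
Get s_k = R·t_k = -5*k/(2*k + 4) with R(k) = B(k−1)f(k)/C(k) = k*(k + 3)/2.
Check: Δs_k = -5/(k**2 + 5*k + 6). ✓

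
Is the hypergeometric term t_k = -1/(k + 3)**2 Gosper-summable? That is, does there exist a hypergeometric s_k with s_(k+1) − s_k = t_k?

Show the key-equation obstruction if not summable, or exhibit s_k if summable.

r(k) = (k + 3)**2/(k + 4)**2 after simplifying.
Gosper form: A/B · C(k+1)/C(k) with A=k**2 + 6*k + 9, B=k**2 + 8*k + 16, C=1.
f must satisfy (k**2 + 6*k + 9)·f(k+1) − (k**2 + 6*k + 9)·f(k) = 1.
d = 0 from the (2,2,0) case.
Generic f = c0 gives residual -1; -1 = 0 cannot hold, so t_k is not Gosper-summable.

No — key equation has no polynomial f.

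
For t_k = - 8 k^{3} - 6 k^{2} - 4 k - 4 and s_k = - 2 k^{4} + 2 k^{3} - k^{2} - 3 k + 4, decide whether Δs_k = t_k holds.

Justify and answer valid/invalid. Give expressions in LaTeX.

s_(k+1) = k*(-2*k**3 - 6*k**2 - 7*k - 7)
s_(k+1) − s_k = -8*k**3 - 6*k**2 - 4*k - 4
(s_(k+1) − s_k) − t_k = 0

Valid — Δs_k = t_k.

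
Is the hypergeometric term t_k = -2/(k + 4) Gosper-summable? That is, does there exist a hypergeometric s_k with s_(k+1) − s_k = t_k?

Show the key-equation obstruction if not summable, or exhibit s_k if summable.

No — key equation has no polynomial f.

Compute t_(k+1)/t_k: get (k + 4)/(k + 5).
Take A(k)=k + 4, B(k)=k + 5, C(k)=1.
Need (k + 4)·f(k+1) − (k + 4)·f(k) = 1.
Degrees (1,1,0) ⇒ d ≤ 0.
Write f(k) = c0. Then LHS − RHS = -1, requiring -1 = 0: contradictory. No certificate.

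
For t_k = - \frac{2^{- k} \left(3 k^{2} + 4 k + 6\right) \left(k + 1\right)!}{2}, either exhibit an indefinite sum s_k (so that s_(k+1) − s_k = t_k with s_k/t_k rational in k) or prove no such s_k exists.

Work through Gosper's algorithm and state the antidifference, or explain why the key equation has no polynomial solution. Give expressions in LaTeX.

r(k) = (k + 2)*(4*k + 3*(k + 1)**2 + 10)/(2*(3*k**2 + 4*k + 6)) after simplifying.
Take A(k)=k/2 + 1, B(k)=1, C(k)=k**2 + 4*k/3 + 2.
Solve (k/2 + 1)·f(k+1) − (1)·f(k) = k**2 + 4*k/3 + 2.
deg f ≤ 1 (via 1,0,2).
Solve for f: f(k) = 2*(3*k + 1)/3 (degree 1 ≤ 1).
So s_k = (B(k−1)f/C)·t_k = (2*(3*k + 1)/(3*k**2 + 4*k + 6))·t_k = -(3*k + 1)*factorial(k + 1)/2**k.
Check: Δs_k = -(3*k**2 + 4*k + 6)*factorial(k + 1)/(2*2**k). ✓

s_k = - 2^{- k} \left(3 k + 1\right) \left(k + 1\right)!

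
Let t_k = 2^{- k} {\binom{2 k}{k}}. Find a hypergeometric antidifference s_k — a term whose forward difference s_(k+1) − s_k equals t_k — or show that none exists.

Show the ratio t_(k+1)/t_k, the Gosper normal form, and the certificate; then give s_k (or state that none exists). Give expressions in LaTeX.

Step 1: r(k) = (2*k + 1)/(k + 1).
Factor: A=2*k + 1; B=k + 1; C=1.
Key eq: (2*k + 1)·f(k+1) = (k)·f(k) + (1).
Bound: deg f ≤ -1.
d = -1 < 0 ⇒ no nonzero polynomial f; not summable.

no hypergeometric antidifference exists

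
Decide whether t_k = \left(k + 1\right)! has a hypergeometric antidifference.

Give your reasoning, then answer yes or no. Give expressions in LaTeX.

Compute t_(k+1)/t_k: get k + 2.
So A=k + 2 and B=1, with C=1.
Key eq: (k + 2)·f(k+1) = (1)·f(k) + (1).
From deg A=1, deg B=0, deg C=0: d=-1.
deg f ≤ -1 is impossible — no certificate.

No. Not Gosper-summable.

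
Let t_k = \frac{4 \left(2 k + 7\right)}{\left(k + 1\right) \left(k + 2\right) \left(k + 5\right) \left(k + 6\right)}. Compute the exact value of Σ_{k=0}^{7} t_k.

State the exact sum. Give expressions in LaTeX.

The ratio is (k + 1)*(k + 5)*(2*k + 9)/((k + 3)*(k + 7)*(2*k + 7)).
Take A(k)=k + 1, B(k)=k + 7, C(k)=k**3 + 21*k**2/2 + 73*k/2 + 42.
Solve (k + 1)·f(k+1) − (k + 6)·f(k) = k**3 + 21*k**2/2 + 73*k/2 + 42.
deg f ≤ 5 (via 1,1,3).
Solve for f: f(k) = k*(k + 2)*(k + 3)*(k + 4)*(k + 6)/10 (degree 5 ≤ 5).
Then R = B(k−1)f/C = k*(k + 2)*(k + 6)**2/(5*(2*k + 7)), so s_k = R(k)·t_k = 4*k*(k + 6)/(5*(k**2 + 6*k + 5)).
Δs = 4*(2*k + 7)/(k**4 + 14*k**3 + 65*k**2 + 112*k + 60), as required.
Telescoping: Σ = s_(8) − s_(0) = 448/585 − (0) = 448/585.

Σ = 448/585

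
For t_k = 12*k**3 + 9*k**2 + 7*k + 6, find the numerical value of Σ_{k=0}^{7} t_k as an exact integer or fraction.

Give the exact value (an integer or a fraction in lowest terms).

Compute t_(k+1)/t_k: get (12*k**3 + 45*k**2 + 61*k + 34)/(12*k**3 + 9*k**2 + 7*k + 6).
Take A(k)=1, B(k)=1, C(k)=k**3 + 3*k**2/4 + 7*k/12 + 1/2.
Key eq: (1)·f(k+1) = (1)·f(k) + (k**3 + 3*k**2/4 + 7*k/12 + 1/2).
Bound: deg f ≤ 4.
Solve for f: f(k) = k*(3*k**3 - 3*k**2 + 2*k + 4)/12 (degree 4 ≤ 4).
R(k) = B(k−1)·f(k)/C(k) = k*(3*k**3 - 3*k**2 + 2*k + 4)/(12*k**3 + 9*k**2 + 7*k + 6); s_k = R·t_k = k*(3*k**3 - 3*k**2 + 2*k + 4).
Check: Δs_k = 12*k**3 + 9*k**2 + 7*k + 6. ✓
Telescoping: Σ = s_(8) − s_(0) = 10912 − (0) = 10912.

Σ = 10912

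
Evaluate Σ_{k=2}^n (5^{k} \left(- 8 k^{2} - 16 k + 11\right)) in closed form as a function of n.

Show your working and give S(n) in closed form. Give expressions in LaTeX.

The ratio is 5*(8*k**2 + 32*k + 13)/(8*k**2 + 16*k - 11).
Factor: A=5; B=1; C=k**2 + 2*k - 11/8.
Solve (5)·f(k+1) − (1)·f(k) = k**2 + 2*k - 11/8.
d = 2 from the (0,0,2) case.
Coefficient equations give f(k) = (2*k**2 - k - 4)/8.
Certificate R = B(k−1)f/C = (2*k**2 - k - 4)/(8*k**2 + 16*k - 11) gives s_k = 5**k*(-2*k**2 + k + 4).
s_(k+1) − s_k = 5**k*(-8*k**2 - 16*k + 11) = t_k.
s_(n+1) = 5**(n + 1)*(-2*n**2 - 3*n + 3) and s_(2) = -50, so S(n) = -10*5**n*n**2 - 15*5**n*n + 15*5**n + 50.

S(n) = - 10 \cdot 5^{n} n^{2} - 15 \cdot 5^{n} n + 15 \cdot 5^{n} + 50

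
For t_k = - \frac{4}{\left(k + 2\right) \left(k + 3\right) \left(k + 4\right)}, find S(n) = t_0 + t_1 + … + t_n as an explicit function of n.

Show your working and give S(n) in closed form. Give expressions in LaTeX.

S(n) = \frac{- n^{2} - 7 n - 6}{3 \left(n^{2} + 7 n + 12\right)}

Step 1: r(k) = (k + 2)/(k + 5).
A = k + 2, B = k + 5, C = 1.
f must satisfy (k + 2)·f(k+1) − (k + 4)·f(k) = 1.
deg f ≤ 2 (via 1,1,0).
Match coefficients ⇒ f(k) = k*(k + 5)/12.
Then R = B(k−1)f/C = k*(k + 4)*(k + 5)/12, so s_k = R(k)·t_k = k*(-k - 5)/(3*(k + 2)*(k + 3)).
Δs = -4/(k**3 + 9*k**2 + 26*k + 24), as required.
s_(n+1) = (-n**2 - 7*n - 6)/(3*(n**2 + 7*n + 12)) and s_(0) = 0, so S(n) = (-n**2 - 7*n - 6)/(3*(n**2 + 7*n + 12)).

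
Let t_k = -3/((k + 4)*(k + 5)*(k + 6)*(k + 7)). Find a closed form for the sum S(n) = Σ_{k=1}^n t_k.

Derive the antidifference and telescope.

Step 1: r(k) = (k + 4)/(k + 8).
Take A(k)=k + 4, B(k)=k + 8, C(k)=1.
Set up (k + 4)·f(k+1) − (k + 7)·f(k) − (1) = 0.
d = 3 from the (1,1,0) case.
A polynomial solution: f(k) = k*(k**2 + 15*k + 74)/360.
Certificate R = B(k−1)f/C = k*(k + 7)*(k**2 + 15*k + 74)/360 gives s_k = k*(-k**2 - 15*k - 74)/(120*(k + 4)*(k + 5)*(k + 6)).
s_(k+1) − s_k = -3/(k**4 + 22*k**3 + 179*k**2 + 638*k + 840) = t_k.
Evaluate: s_(n+1) = (-n**3 - 18*n**2 - 107*n - 90)/(120*(n**3 + 18*n**2 + 107*n + 210)); subtract s_(1) = -1/280 ⇒ S(n) = n*(-n**2 - 18*n - 107)/(210*(n**3 + 18*n**2 + 107*n + 210)).

S(n) = n*(-n**2 - 18*n - 107)/(210*(n**3 + 18*n**2 + 107*n + 210))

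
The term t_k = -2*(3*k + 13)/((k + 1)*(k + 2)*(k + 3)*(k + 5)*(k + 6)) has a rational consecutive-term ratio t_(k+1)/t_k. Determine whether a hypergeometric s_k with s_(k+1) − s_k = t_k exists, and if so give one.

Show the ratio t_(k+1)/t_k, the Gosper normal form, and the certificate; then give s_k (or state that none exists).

Step 1: r(k) = (k + 1)*(k + 5)*(3*k + 16)/((k + 4)*(k + 7)*(3*k + 13)).
Gosper form: A/B · C(k+1)/C(k) with A=k + 1, B=k + 7, C=k**2 + 25*k/3 + 52/3.
Need (k + 1)·f(k+1) − (k + 6)·f(k) = k**2 + 25*k/3 + 52/3.
d = 5 from the (1,1,2) case.
Solve for f: f(k) = k*(k + 3)*(k + 4)*(k**2 + 8*k + 17)/30 (degree 5 ≤ 5).
R(k) = B(k−1)·f(k)/C(k) = k*(k + 3)*(k + 6)*(k**2 + 8*k + 17)/(10*(3*k + 13)); s_k = R·t_k = k*(-k**2 - 8*k - 17)/(5*(k**3 + 8*k**2 + 17*k + 10)).
Verify: 2*(-3*k - 13)/(k**5 + 17*k**4 + 107*k**3 + 307*k**2 + 396*k + 180) matches t_k.

s_k = k*(-k**2 - 8*k - 17)/(5*(k**3 + 8*k**2 + 17*k + 10))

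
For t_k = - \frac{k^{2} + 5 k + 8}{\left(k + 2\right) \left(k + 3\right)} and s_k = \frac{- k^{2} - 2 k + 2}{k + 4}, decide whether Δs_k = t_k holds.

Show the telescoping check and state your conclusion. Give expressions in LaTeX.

s_(k+1) = (-2*k - (k + 1)**2)/(k + 5)
s_(k+1) − s_k = (-k**2 - 9*k - 14)/(k**2 + 9*k + 20)
(s_(k+1) − s_k) − t_k = 4*(2*k**2 + 12*k + 19)/(k**4 + 14*k**3 + 71*k**2 + 154*k + 120)

Invalid: residual \frac{4 \left(2 k^{2} + 12 k + 19\right)}{k^{4} + 14 k^{3} + 71 k^{2} + 154 k + 120} ≠ 0.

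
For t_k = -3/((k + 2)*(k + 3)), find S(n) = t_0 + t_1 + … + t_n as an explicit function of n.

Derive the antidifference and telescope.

S(n) = 3*(-n - 1)/(2*(n + 3))

Compute t_(k+1)/t_k: get (k + 2)/(k + 4).
Take A(k)=k + 2, B(k)=k + 4, C(k)=1.
f must satisfy (k + 2)·f(k+1) − (k + 3)·f(k) = 1.
deg f ≤ 1 (via 1,1,0).
A polynomial solution: f(k) = k/2.
Then R = B(k−1)f/C = k*(k + 3)/2, so s_k = R(k)·t_k = -3*k/(2*k + 4).
s_(k+1) − s_k = -3/(k**2 + 5*k + 6) = t_k.
s_(n+1) = 3*(-n - 1)/(2*(n + 3)) and s_(0) = 0, so S(n) = 3*(-n - 1)/(2*(n + 3)).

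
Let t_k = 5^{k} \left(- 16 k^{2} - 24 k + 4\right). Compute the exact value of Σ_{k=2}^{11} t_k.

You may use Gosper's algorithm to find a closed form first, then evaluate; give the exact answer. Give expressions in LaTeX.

Σ = -128662109200

t_(k+1)/t_k = 5*(4*k**2 + 14*k + 9)/(4*k**2 + 6*k - 1).
A = 5, B = 1, C = k**2 + 3*k/2 - 1/4.
Solve (5)·f(k+1) − (1)·f(k) = k**2 + 3*k/2 - 1/4.
deg f ≤ 2 (via 0,0,2).
Match coefficients ⇒ f(k) = (4*k**2 - 4*k - 1)/16.
Get s_k = R·t_k = 5**k*(-4*k**2 + 4*k + 1) with R(k) = B(k−1)f(k)/C(k) = (4*k**2 - 4*k - 1)/(4*(4*k**2 + 6*k - 1)).
Δs = 5**k*(-16*k**2 - 24*k + 4), as required.
Sum = s_(12) − s_(2); s_(12) = -128662109375, s_(2) = -175 ⇒ -128662109200.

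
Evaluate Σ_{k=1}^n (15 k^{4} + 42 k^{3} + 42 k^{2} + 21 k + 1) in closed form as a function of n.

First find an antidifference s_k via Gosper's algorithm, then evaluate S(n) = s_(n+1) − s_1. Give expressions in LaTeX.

S(n) = n \left(3 n^{4} + 18 n^{3} + 40 n^{2} + 42 n + 18\right)

Step 1: r(k) = (15*k**4 + 102*k**3 + 258*k**2 + 291*k + 121)/(15*k**4 + 42*k**3 + 42*k**2 + 21*k + 1).
A = 1, B = 1, C = k**4 + 14*k**3/5 + 14*k**2/5 + 7*k/5 + 1/15.
Need (1)·f(k+1) − (1)·f(k) = k**4 + 14*k**3/5 + 14*k**2/5 + 7*k/5 + 1/15.
From deg A=0, deg B=0, deg C=4: d=5.
Solving with deg f ≤ 5: f(k) = k*(3*k**4 + 3*k**3 - 2*k**2 - 3)/15.
Then R = B(k−1)f/C = k*(3*k**4 + 3*k**3 - 2*k**2 - 3)/(15*k**4 + 42*k**3 + 42*k**2 + 21*k + 1), so s_k = R(k)·t_k = k*(3*k**4 + 3*k**3 - 2*k**2 - 3).
Verify: 15*k**4 + 42*k**3 + 42*k**2 + 21*k + 1 matches t_k.
Evaluate: s_(n+1) = 3*n**5 + 18*n**4 + 40*n**3 + 42*n**2 + 18*n + 1; subtract s_(1) = 1 ⇒ S(n) = n*(3*n**4 + 18*n**3 + 40*n**2 + 42*n + 18).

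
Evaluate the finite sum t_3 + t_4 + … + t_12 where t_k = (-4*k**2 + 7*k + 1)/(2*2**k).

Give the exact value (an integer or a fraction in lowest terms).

The ratio is (4*k**2 + k - 4)/(2*(4*k**2 - 7*k - 1)).
Normal form (A,B,C) = (1/2, 1, k**2 - 7*k/4 - 1/4).
Need (1/2)·f(k+1) − (1)·f(k) = k**2 - 7*k/4 - 1/4.
From deg A=0, deg B=0, deg C=2: d=2.
Solving with deg f ≤ 2: f(k) = -(4*k**2 + k + 4)/2.
Get s_k = R·t_k = (4*k**2 + k + 4)/2**k with R(k) = B(k−1)f(k)/C(k) = -2*(4*k**2 + k + 4)/(4*k**2 - 7*k - 1).
Verify: (-4*k**2 + 7*k + 1)/(2*2**k) matches t_k.
Sum = s_(13) − s_(3); s_(13) = 693/8192, s_(3) = 43/8 ⇒ -43339/8192.

Σ = -43339/8192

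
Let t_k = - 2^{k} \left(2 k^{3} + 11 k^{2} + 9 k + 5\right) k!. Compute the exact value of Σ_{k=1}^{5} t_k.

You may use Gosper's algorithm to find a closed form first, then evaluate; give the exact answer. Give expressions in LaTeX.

r(k) = 2*(2*k**4 + 19*k**3 + 54*k**2 + 64*k + 27)/(2*k**3 + 11*k**2 + 9*k + 5) after simplifying.
Normal form (A,B,C) = (2*k + 2, 1, k**3 + 11*k**2/2 + 9*k/2 + 5/2).
Solve (2*k + 2)·f(k+1) − (1)·f(k) = k**3 + 11*k**2/2 + 9*k/2 + 5/2.
Degrees (1,0,3) ⇒ d ≤ 2.
Match coefficients ⇒ f(k) = (k**2 + 3*k - 3)/2.
R(k) = B(k−1)·f(k)/C(k) = (k**2 + 3*k - 3)/(2*k**3 + 11*k**2 + 9*k + 5); s_k = R·t_k = -2**k*(k**2 + 3*k - 3)*factorial(k).
Δs = -2**k*(2*k**3 + 11*k**2 + 9*k + 5)*factorial(k), as required.
Evaluate s at k=6 and k=1: -2350080 and -2; difference -2350078.

Σ = -2350078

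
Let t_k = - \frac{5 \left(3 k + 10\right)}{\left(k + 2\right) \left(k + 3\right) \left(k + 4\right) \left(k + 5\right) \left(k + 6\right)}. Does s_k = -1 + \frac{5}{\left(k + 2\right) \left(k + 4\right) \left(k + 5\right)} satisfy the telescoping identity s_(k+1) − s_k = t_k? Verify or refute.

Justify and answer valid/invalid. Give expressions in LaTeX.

s_(k+1) = -1 + 5/((k + 3)*(k + 5)*(k + 6))
s_(k+1) − s_k = 5*(-3*k - 10)/(k**5 + 20*k**4 + 155*k**3 + 580*k**2 + 1044*k + 720)
(s_(k+1) − s_k) − t_k = 0

valid; difference matches t_k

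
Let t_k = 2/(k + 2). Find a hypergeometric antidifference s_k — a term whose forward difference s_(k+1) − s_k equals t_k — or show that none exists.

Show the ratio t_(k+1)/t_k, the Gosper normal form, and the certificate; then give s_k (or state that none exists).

no hypergeometric antidifference exists

Compute t_(k+1)/t_k: get (k + 2)/(k + 3).
Gosper form: A/B · C(k+1)/C(k) with A=k + 2, B=k + 3, C=1.
Set up (k + 2)·f(k+1) − (k + 2)·f(k) − (1) = 0.
Degrees (1,1,0) ⇒ d ≤ 0.
Put f(k) = c0: A·f(k+1) − B(k−1)·f(k) − C = -1; need -1 = 0 — inconsistent ⇒ no f, not summable.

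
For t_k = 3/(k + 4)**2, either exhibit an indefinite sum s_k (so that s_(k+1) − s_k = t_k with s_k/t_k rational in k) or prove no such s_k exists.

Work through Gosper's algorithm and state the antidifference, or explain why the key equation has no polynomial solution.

none — t_k is not Gosper-summable

Step 1: r(k) = (k + 4)**2/(k + 5)**2.
Take A(k)=k**2 + 8*k + 16, B(k)=k**2 + 10*k + 25, C(k)=1.
Solve (k**2 + 8*k + 16)·f(k+1) − (k**2 + 8*k + 16)·f(k) = 1.
Bound: deg f ≤ 0.
f = c0 ⇒ A·f(k+1) − B(k−1)·f(k) − C = -1. The system {-1 = 0} is inconsistent; no antidifference.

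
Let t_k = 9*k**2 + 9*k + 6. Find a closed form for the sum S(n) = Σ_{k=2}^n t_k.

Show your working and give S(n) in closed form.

S(n) = 3*n**3 + 9*n**2 + 12*n - 24

t_(k+1)/t_k = (3*k**2 + 9*k + 8)/(3*k**2 + 3*k + 2).
So A=1 and B=1, with C=k**2 + k + 2/3.
Key eq: (1)·f(k+1) = (1)·f(k) + (k**2 + k + 2/3).
Bound: deg f ≤ 3.
Match coefficients ⇒ f(k) = k*(k**2 + 1)/3.
Get s_k = R·t_k = 3*k*(k**2 + 1) with R(k) = B(k−1)f(k)/C(k) = k*(k**2 + 1)/(3*k**2 + 3*k + 2).
Check: Δs_k = 9*k**2 + 9*k + 6. ✓
Telescope: S(n) = s_(n+1) − s_(2) = 3*n**3 + 9*n**2 + 12*n + 6 − (30) = 3*n**3 + 9*n**2 + 12*n - 24.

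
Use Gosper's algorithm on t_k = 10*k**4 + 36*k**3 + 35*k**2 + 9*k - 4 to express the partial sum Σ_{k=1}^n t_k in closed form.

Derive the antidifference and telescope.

S(n) = n*(2*n**4 + 14*n**3 + 33*n**2 + 31*n + 6)

Compute t_(k+1)/t_k: get (10*k**4 + 76*k**3 + 203*k**2 + 227*k + 86)/(10*k**4 + 36*k**3 + 35*k**2 + 9*k - 4).
Gosper form: A/B · C(k+1)/C(k) with A=1, B=1, C=k**4 + 18*k**3/5 + 7*k**2/2 + 9*k/10 - 2/5.
Need (1)·f(k+1) − (1)·f(k) = k**4 + 18*k**3/5 + 7*k**2/2 + 9*k/10 - 2/5.
d = 5 from the (0,0,4) case.
Solve for f: f(k) = k*(2*k**4 + 4*k**3 - 3*k**2 - 4*k - 3)/10 (degree 5 ≤ 5).
Get s_k = R·t_k = k*(2*k**4 + 4*k**3 - 3*k**2 - 4*k - 3) with R(k) = B(k−1)f(k)/C(k) = k*(2*k**4 + 4*k**3 - 3*k**2 - 4*k - 3)/(10*k**4 + 36*k**3 + 35*k**2 + 9*k - 4).
s_(k+1) − s_k = 10*k**4 + 36*k**3 + 35*k**2 + 9*k - 4 = t_k.
Σ_(k=1)^n t_k = s_(n+1) − s_(1) = (2*n**5 + 14*n**4 + 33*n**3 + 31*n**2 + 6*n - 4) − (-4), i.e. n*(2*n**4 + 14*n**3 + 33*n**2 + 31*n + 6).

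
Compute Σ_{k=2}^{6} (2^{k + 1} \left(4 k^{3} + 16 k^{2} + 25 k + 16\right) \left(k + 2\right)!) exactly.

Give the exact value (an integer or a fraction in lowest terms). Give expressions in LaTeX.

Σ = 8639445504

r(k) = 2*(4*k**4 + 40*k**3 + 153*k**2 + 268*k + 183)/(4*k**3 + 16*k**2 + 25*k + 16) after simplifying.
So A=2*k + 6 and B=1, with C=k**3 + 4*k**2 + 25*k/4 + 4.
Need (2*k + 6)·f(k+1) − (1)·f(k) = k**3 + 4*k**2 + 25*k/4 + 4.
Bound: deg f ≤ 2.
Match coefficients ⇒ f(k) = (2*k**2 - k + 2)/4.
So s_k = (B(k−1)f/C)·t_k = ((2*k**2 - k + 2)/(4*k**3 + 16*k**2 + 25*k + 16))·t_k = 2**(k + 1)*(2*k**2 - k + 2)*factorial(k + 2).
Verify: 2**(k + 1)*(4*k**3 + 16*k**2 + 25*k + 16)*factorial(k + 2) matches t_k.
Sum = s_(7) − s_(2); s_(7) = 8639447040, s_(2) = 1536 ⇒ 8639445504.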